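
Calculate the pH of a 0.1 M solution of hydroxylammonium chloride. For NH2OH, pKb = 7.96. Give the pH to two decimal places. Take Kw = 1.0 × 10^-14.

NH3OH+ is the conjugate acid of the weak base NH2OH.
Kb = 10^(−7.96) = 1.10 × 10^-8
Ka = Kw/Kb = 1.0×10^-14 / 1.10 × 10^-8 = 9.09 × 10^-7
From the ICE table, Ka = [H+]²/(0.1 − [H+]) = 9.09 × 10^-7.
Since Ka ≪ C₀, [H+] ≈ √(Ka·C₀) = 3.01 × 10^-4 M.
pH = −log[H+] = −log(3.01 × 10^-4) = 3.52

pH = 3.52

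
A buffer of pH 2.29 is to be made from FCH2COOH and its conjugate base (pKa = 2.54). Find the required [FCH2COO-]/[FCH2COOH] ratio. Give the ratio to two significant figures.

ratio = 0.56

pH = pKa + log(r) ⇒ log(r) = 2.29 − 2.54 = -0.25
r = [FCH2COO-]/[FCH2COOH] = 10^(-0.25) = 0.562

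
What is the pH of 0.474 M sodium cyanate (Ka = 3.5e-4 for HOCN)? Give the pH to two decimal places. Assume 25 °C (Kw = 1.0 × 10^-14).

OCN- is the conjugate base of the weak acid HOCN.
Kb = Kw/Ka = 1.0×10^-14 / 3.5 × 10^-4 = 2.86 × 10^-11
From the ICE table, Kb = [OH-]²/(0.474 − [OH-]) = 2.86 × 10^-11.
Assume [OH-] ≪ 0.474: [OH-] ≈ √(2.86 × 10^-11 × 0.474) = 3.68 × 10^-6 M
([OH-]/C₀ = 0.00078% < 5%, so the approximation holds.)
pOH = −log(3.68 × 10^-6) = 5.43; pH = 14.00 − 5.43 = 8.57

pH = 8.57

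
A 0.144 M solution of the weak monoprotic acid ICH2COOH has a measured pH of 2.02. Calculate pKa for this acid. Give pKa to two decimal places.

[H+] = 10^(-2.02) = 9.55 × 10^-3 M
At equilibrium [HA] = 0.144 − 9.55 × 10^-3 = 1.34 × 10^-1 M
Ka = [H+][A-]/[HA] = (9.55 × 10^-3)² / 1.34 × 10^-1 = 6.81 × 10^-4
pKa = -log(6.81 × 10^-4) = 3.17

pKa = 3.17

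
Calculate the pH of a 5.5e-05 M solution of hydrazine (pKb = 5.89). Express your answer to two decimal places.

N2H4 + H2O ⇌ N2H5+ + OH-
Kb = 10^(−5.89) = 1.29 × 10^-6
Kb = x²/(5.5e-05 − x) = 1.29 × 10^-6
Here C₀/Kb ≈ 42.6, so the small-x approximation fails. Use the quadratic:
x = (−Kb + √(Kb² + 4·Kb·C₀))/2 = 7.80 × 10^-6 M
pOH = −log(7.80 × 10^-6) = 5.11; pH = 14.00 − 5.11 = 8.89

pH = 8.89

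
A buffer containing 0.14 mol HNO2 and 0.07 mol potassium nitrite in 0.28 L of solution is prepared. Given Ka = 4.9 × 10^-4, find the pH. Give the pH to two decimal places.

pH = 3.01

pKa = −log(4.9 × 10^-4) = 3.310
Using pH = pKa + log([base]/[acid]) with [base]/[acid] = 0.07/0.14:
pH = 3.310 + (-0.301) = 3.01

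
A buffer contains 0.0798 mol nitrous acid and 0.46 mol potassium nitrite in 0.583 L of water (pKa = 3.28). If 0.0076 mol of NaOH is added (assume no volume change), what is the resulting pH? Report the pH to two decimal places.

After neutralization: n(HNO2) = 0.0722 mol, n(NO2-) = 0.468 mol.
Henderson–Hasselbalch with mole ratio 0.468/0.0722: pH = 3.28 + (+0.812)

pH = 4.09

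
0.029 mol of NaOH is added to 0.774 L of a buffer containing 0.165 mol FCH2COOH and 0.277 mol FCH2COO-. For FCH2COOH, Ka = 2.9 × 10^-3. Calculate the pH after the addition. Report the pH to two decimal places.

OH- converts FCH2COOH to FCH2COO-: FCH2COOH → 0.136 mol, FCH2COO- → 0.306 mol.
pKa = −log(2.9 × 10^-3) = 2.538
pH = pKa + log(n_FCH2COO-/n_FCH2COOH) = 2.538 + log(0.306/0.136) = 2.538 + (+0.352)

pH = 2.89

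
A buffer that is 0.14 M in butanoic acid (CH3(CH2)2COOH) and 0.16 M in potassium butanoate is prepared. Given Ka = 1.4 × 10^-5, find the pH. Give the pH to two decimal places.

pH = 4.91

pKa = −log(1.4 × 10^-5) = 4.854
pH = pKa + log([A⁻]/[HA]) = 4.854 + log(0.16/0.14)
pH = 4.854 + (+0.058) = 4.91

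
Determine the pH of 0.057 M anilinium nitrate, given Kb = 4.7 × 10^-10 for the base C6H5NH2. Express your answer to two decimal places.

C6H5NH3+ is the conjugate acid of the weak base C6H5NH2.
Ka = Kw/Kb = 1.0×10^-14 / 4.7 × 10^-10 = 2.13 × 10^-5
Ka = [H+]²/(0.057 − [H+]) = 2.13 × 10^-5
Since Ka ≪ C₀, [H+] ≈ √(Ka·C₀) = 1.10 × 10^-3 M.
([H+]/C₀ = 1.9% < 5%, so the approximation holds.)
pH = −log[H+] = −log(1.10 × 10^-3) = 2.96

pH = 2.96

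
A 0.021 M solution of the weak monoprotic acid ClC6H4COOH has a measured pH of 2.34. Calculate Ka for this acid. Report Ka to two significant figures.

Ka = 1.3 × 10^-3

[H+] = 10^(-2.34) = 4.57 × 10^-3 M
At equilibrium [HA] = 0.021 − 4.57 × 10^-3 = 1.64 × 10^-2 M
Ka = [H+][A-]/[HA] = (4.57 × 10^-3)² / 1.64 × 10^-2 = 1.3 × 10^-3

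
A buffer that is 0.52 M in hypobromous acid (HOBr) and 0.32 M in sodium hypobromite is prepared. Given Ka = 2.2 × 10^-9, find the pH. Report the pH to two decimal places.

pKa = −log(2.2 × 10^-9) = 8.658
Using pH = pKa + log([base]/[acid]) with [base]/[acid] = 0.32/0.52:
pH = 8.658 + (-0.211) = 8.45

pH = 8.45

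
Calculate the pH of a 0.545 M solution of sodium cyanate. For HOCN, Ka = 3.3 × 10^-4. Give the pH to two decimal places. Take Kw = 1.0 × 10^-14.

pH = 8.61

OCN- is the conjugate base of the weak acid HOCN.
Kb = Kw/Ka = 1.0×10^-14 / 3.3 × 10^-4 = 3.03 × 10^-11
From the ICE table, Kb = x²/(0.545 − x) = 3.03 × 10^-11.
Neglecting x in the denominator: x = √(3.03 × 10^-11 × 0.545) = 4.06 × 10^-6 M
Check: 0.00075% ionized — well under 5%, approximation valid.
pOH = −log(4.06 × 10^-6) = 5.39; pH = 14.00 − 5.39 = 8.61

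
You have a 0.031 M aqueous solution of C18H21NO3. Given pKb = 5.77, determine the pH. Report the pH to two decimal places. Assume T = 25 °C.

pH = 10.36

C18H21NO3 + H2O ⇌ C18H22NO3+ + OH-
Kb = 10^(−5.77) = 1.70 × 10^-6
Kb = x²/(0.031 − x) = 1.70 × 10^-6
Since Kb ≪ C₀, x ≈ √(Kb·C₀) = 2.30 × 10^-4 M.
(x/C₀ = 0.74% < 5%, so the approximation holds.)
pOH = 3.64, so pH = 14.00 − pOH = 10.36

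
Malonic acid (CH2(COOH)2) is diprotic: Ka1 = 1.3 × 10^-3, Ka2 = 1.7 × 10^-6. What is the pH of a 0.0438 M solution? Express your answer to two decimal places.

Ka1 ≫ Ka2, so treat the first dissociation as the only significant source of H+.
Ka1 = x²/(0.0438 − x) = 1.3 × 10^-3
Solving the quadratic: x = (−Ka1 + √(Ka1² + 4·Ka1·C₀))/2 = 6.92 × 10^-3 M
pH = −log(6.92 × 10^-3) = 2.16

pH = 2.16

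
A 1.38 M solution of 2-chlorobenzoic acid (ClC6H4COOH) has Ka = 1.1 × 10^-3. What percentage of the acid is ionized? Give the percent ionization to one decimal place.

2.8%

ClC6H4COOH ⇌ ClC6H4COO- + H+; let x = [H+] at equilibrium.
x ≈ √(Ka·C₀) = √(1.1 × 10^-3 × 1.38) = 3.90 × 10^-2 M
Fraction ionized = 3.90 × 10^-2 / 1.38 = 0.0283 → 2.8%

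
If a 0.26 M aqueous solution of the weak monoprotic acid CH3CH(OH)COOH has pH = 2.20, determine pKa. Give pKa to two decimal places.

[H+] = 10^(-2.20) = 6.31 × 10^-3 M
At equilibrium [HA] = 0.26 − 6.31 × 10^-3 = 2.54 × 10^-1 M
Ka = [H+][A-]/[HA] = (6.31 × 10^-3)² / 2.54 × 10^-1 = 1.57 × 10^-4
pKa = -log(1.57 × 10^-4) = 3.80

pKa = 3.80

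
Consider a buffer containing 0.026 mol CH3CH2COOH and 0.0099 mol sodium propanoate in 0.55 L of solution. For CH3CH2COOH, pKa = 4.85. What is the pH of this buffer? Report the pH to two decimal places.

pH = 4.43

pH = pKa + log([A⁻]/[HA]) = 4.85 + log(0.0099/0.026)
pH = 4.85 + (-0.419) = 4.43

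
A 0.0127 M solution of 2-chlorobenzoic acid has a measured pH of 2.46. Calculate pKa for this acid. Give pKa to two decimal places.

[H+] = 10^(-2.46) = 3.47 × 10^-3 M
At equilibrium [HA] = 0.0127 − 3.47 × 10^-3 = 9.23 × 10^-3 M
Ka = [H+][A-]/[HA] = (3.47 × 10^-3)² / 9.23 × 10^-3 = 1.30 × 10^-3
pKa = -log(1.30 × 10^-3) = 2.89

pKa = 2.89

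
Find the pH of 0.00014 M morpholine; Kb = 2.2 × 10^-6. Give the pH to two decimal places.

C4H8ONH + H2O ⇌ C4H8ONH2+ + OH-
From the ICE table, Kb = [OH-]²/(0.00014 − [OH-]) = 2.2 × 10^-6.
[OH-] is not negligible relative to C₀; solve [OH-]² + 2.2e-06·[OH-] − 3.08e-10 = 0.
[OH-] = (−Kb + √(Kb² + 4·Kb·C₀))/2 = 1.65 × 10^-5 M
pOH = −log(1.65 × 10^-5) = 4.78; pH = 14.00 − 4.78 = 9.22

pH = 9.22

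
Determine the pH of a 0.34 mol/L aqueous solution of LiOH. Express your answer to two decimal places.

LiOH is a strong base; [OH-] = 0.34 M.
pOH = -log(0.34) = 0.47
pH = 14.00 - 0.47 = 13.53

pH = 13.53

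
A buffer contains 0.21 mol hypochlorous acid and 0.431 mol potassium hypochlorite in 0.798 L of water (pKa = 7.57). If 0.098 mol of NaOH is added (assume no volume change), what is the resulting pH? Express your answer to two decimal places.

After neutralization: n(HOCl) = 0.112 mol, n(OCl-) = 0.529 mol.
Henderson–Hasselbalch with mole ratio 0.529/0.112: pH = 7.57 + (+0.674)

pH = 8.24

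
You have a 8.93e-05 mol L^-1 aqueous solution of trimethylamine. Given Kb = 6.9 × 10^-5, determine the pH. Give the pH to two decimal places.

pH = 9.71

(CH3)3N + H2O ⇌ (CH3)3NH+ + OH-
Kb = [OH-]²/(8.93e-05 − [OH-]) = 6.9 × 10^-5
Here C₀/Kb ≈ 1.29, so the small-[OH-] approximation fails. Use the quadratic:
[OH-] = [−6.9e-05 + √(6.9e-05² + 2.46e-08)]/2 = 5.12 × 10^-5 M
pOH = −log(5.12 × 10^-5) = 4.29; pH = 14.00 − 4.29 = 9.71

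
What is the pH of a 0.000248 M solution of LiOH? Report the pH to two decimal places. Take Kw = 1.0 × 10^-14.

pH = 10.39

LiOH is a strong base; [OH-] = 0.000248 M.
pOH = -log(0.000248) = 3.61
pH = 14.00 - 3.61 = 10.39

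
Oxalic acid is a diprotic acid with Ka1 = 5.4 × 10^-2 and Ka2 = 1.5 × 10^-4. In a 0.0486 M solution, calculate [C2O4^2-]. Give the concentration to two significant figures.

1.5 × 10^-4 M

First ionization gives [H+] ≈ [HC2O4-] = 3.09 × 10^-2 M.
Second step: Ka2 = [H+][C2O4^2-]/[HC2O4-] ≈ [C2O4^2-] (since [H+] ≈ [HC2O4-]).
So [C2O4^2-] ≈ Ka2.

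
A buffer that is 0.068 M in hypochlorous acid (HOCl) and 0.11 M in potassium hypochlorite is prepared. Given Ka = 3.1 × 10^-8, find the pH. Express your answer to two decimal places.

pKa = −log(3.1 × 10^-8) = 7.509
Henderson–Hasselbalch: pH = pKa + log([OCl-]/[HOCl]) = 7.509 + log(0.11/0.068)
pH = 7.509 + (+0.209) = 7.72

pH = 7.72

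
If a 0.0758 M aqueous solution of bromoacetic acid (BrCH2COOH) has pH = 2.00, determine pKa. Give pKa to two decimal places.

[H+] = 10^(-2.00) = 1.00 × 10^-2 M
At equilibrium [HA] = 0.0758 − 1.00 × 10^-2 = 6.58 × 10^-2 M
Ka = [H+][A-]/[HA] = (1.00 × 10^-2)² / 6.58 × 10^-2 = 1.52 × 10^-3
pKa = -log(1.52 × 10^-3) = 2.82

pKa = 2.82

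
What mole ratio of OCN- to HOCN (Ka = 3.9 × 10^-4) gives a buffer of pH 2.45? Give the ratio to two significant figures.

pKa = -log(3.9 × 10^-4) = 3.409
pH = pKa + log(r) ⇒ log(r) = 2.45 − 3.409 = -0.959
r = [OCN-]/[HOCN] = 10^(-0.959) = 0.11

ratio = 0.11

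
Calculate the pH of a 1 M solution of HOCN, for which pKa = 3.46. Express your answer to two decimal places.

HOCN ⇌ OCN- + H+
Ka = 10^(−3.46) = 3.47 × 10^-4
Ka = x²/(1 − x) = 3.47 × 10^-4
Assume x ≪ 1: x ≈ √(3.47 × 10^-4 × 1) = 1.86 × 10^-2 M
Check: 1.9% ionized — well under 5%, approximation valid.
pH = −log[H+] = −log(1.86 × 10^-2) = 1.73

pH = 1.73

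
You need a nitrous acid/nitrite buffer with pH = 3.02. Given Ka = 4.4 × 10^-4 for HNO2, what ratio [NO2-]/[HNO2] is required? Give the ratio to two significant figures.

ratio = 0.46

pKa = -log(4.4 × 10^-4) = 3.357
pH = pKa + log(r) ⇒ log(r) = 3.02 − 3.357 = -0.337
r = [NO2-]/[HNO2] = 10^(-0.337) = 0.46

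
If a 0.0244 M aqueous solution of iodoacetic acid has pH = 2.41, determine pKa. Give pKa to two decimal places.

pKa = 3.13

[H+] = 10^(-2.41) = 3.89 × 10^-3 M
At equilibrium [HA] = 0.0244 − 3.89 × 10^-3 = 2.05 × 10^-2 M
Ka = [H+][A-]/[HA] = (3.89 × 10^-3)² / 2.05 × 10^-2 = 7.38 × 10^-4
pKa = -log(7.38 × 10^-4) = 3.13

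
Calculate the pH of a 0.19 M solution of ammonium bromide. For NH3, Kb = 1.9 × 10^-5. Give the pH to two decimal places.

pH = 5.00

NH4+ is the conjugate acid of the weak base NH3.
Ka = Kw/Kb = 1.0×10^-14 / 1.9 × 10^-5 = 5.26 × 10^-10
From the ICE table, Ka = x²/(0.19 − x) = 5.26 × 10^-10.
Since Ka ≪ C₀, x ≈ √(Ka·C₀) = 1.00 × 10^-5 M.
(x/C₀ = 0.0053% < 5%, so the approximation holds.)
pH = −log[H+] = −log(1.00 × 10^-5) = 5.00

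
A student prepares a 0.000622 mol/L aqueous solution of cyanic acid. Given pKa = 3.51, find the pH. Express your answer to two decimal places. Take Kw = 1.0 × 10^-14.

pH = 3.51

HOCN ⇌ OCN- + H+
Ka = 10^(−3.51) = 3.09 × 10^-4
Ka = x²/(0.000622 − x) = 3.09 × 10^-4
x is not negligible relative to C₀; solve x² + 0.000309·x − 1.92e-07 = 0.
x = [−0.000309 + √(0.000309² + 7.69e-07)]/2 = 3.10 × 10^-4 M
pH = −log[H+] = −log(3.10 × 10^-4) = 3.51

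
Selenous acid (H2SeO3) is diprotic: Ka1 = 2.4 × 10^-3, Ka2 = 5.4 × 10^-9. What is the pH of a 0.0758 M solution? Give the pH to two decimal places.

pH = 1.91

Since Ka1 ≫ Ka2, the first ionization dominates [H+].
Ka1 = x²/(0.0758 − x) = 2.4 × 10^-3
Solving the quadratic: x = (−Ka1 + √(Ka1² + 4·Ka1·C₀))/2 = 1.23 × 10^-2 M
pH = −log(1.23 × 10^-2) = 1.91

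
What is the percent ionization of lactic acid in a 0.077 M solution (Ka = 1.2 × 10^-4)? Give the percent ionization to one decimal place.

3.9%

CH3CH(OH)COOH ⇌ CH3CH(OH)COO- + H+; let x = [H+] at equilibrium.
x ≈ √(Ka·C₀) = √(1.2 × 10^-4 × 0.077) = 3.04 × 10^-3 M
% ionization = x/C₀ × 100% = 3.04 × 10^-3/0.077 × 100% = 3.9%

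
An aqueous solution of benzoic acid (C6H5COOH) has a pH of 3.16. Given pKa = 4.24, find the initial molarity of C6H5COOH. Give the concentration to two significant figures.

C₀ = 9.0 × 10^-3 M

[H+] = 10^(-3.16) = 6.92 × 10^-4 M = x
Ka = 10^(−4.24) = 5.75 × 10^-5
Ka = x²/(C₀ − x) ⇒ C₀ = x + x²/Ka
C₀ = 6.92 × 10^-4 + (6.92 × 10^-4)²/(5.75 × 10^-5) = 9.02 × 10^-3 M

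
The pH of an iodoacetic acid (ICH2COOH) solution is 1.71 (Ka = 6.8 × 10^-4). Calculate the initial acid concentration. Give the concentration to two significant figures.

C₀ = 5.8 × 10^-1 M

[H+] = 10^(-1.71) = 1.95 × 10^-2 M = x
Ka = x²/(C₀ − x) ⇒ C₀ = x + x²/Ka
C₀ = 1.95 × 10^-2 + (1.95 × 10^-2)²/(6.8 × 10^-4) = 5.79 × 10^-1 M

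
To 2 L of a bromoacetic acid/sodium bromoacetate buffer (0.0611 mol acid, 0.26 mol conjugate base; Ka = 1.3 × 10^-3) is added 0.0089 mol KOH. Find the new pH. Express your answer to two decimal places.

OH- converts BrCH2COOH to BrCH2COO-: BrCH2COOH → 0.0522 mol, BrCH2COO- → 0.269 mol.
pKa = −log(1.3 × 10^-3) = 2.886
Henderson–Hasselbalch with mole ratio 0.269/0.0522: pH = 2.886 + (+0.712)

pH = 3.60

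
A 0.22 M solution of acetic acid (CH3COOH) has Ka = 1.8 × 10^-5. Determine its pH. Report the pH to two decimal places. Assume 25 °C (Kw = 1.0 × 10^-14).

pH = 2.70

CH3COOH ⇌ CH3COO- + H+
Ka = [H+]²/(0.22 − [H+]) = 1.8 × 10^-5
Since Ka ≪ C₀, [H+] ≈ √(Ka·C₀) = 1.99 × 10^-3 M.
pH = −log(1.99 × 10^-3) = 2.70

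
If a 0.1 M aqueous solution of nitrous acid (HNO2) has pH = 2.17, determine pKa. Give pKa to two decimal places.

pKa = 3.31

[H+] = 10^(-2.17) = 6.76 × 10^-3 M
At equilibrium [HA] = 0.1 − 6.76 × 10^-3 = 9.32 × 10^-2 M
Ka = [H+][A-]/[HA] = (6.76 × 10^-3)² / 9.32 × 10^-2 = 4.90 × 10^-4
pKa = -log(4.90 × 10^-4) = 3.31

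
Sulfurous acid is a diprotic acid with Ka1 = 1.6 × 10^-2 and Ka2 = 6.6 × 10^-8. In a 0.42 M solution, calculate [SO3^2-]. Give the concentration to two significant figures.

6.6 × 10^-8 M

First ionization gives [H+] ≈ [HSO3-] = 7.44 × 10^-2 M.
Second step: Ka2 = [H+][SO3^2-]/[HSO3-] ≈ [SO3^2-] (since [H+] ≈ [HSO3-]).
So [SO3^2-] ≈ Ka2.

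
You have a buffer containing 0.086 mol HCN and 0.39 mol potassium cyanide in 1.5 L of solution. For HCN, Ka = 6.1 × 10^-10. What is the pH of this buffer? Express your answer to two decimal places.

pH = 9.87

pKa = −log(6.1 × 10^-10) = 9.215
Henderson–Hasselbalch: pH = pKa + log([CN-]/[HCN]) = 9.215 + log(0.39/0.086)
pH = 9.215 + (+0.657) = 9.87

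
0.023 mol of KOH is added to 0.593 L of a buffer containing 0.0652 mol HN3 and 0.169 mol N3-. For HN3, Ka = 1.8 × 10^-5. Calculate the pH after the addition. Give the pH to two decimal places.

After neutralization: n(HN3) = 0.0422 mol, n(N3-) = 0.192 mol.
pKa = −log(1.8 × 10^-5) = 4.745
Henderson–Hasselbalch with mole ratio 0.192/0.0422: pH = 4.745 + (+0.658)

pH = 5.40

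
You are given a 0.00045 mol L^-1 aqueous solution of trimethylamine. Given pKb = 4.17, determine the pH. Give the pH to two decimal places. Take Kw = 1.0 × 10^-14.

(CH3)3N + H2O ⇌ (CH3)3NH+ + OH-
Kb = 10^(−4.17) = 6.76 × 10^-5
Let x = [OH-] at equilibrium. Kb = x²/(0.00045 − x).
The 5% rule fails; solving x² + Kb·x − Kb·C₀ = 0 exactly:
x = (−Kb + √(Kb² + 4·Kb·C₀))/2 = 1.44 × 10^-4 M
pOH = 3.84, so pH = 14.00 − pOH = 10.16

pH = 10.16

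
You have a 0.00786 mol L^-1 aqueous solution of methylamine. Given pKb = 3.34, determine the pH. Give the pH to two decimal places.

pH = 11.23

CH3NH2 + H2O ⇌ CH3NH3+ + OH-
Kb = 10^(−3.34) = 4.57 × 10^-4
Let x = [OH-] at equilibrium. Kb = x²/(0.00786 − x).
Here C₀/Kb ≈ 17.2, so the small-x approximation fails. Use the quadratic:
x = [−0.000457 + √(0.000457² + 1.44e-05)]/2 = 1.68 × 10^-3 M
pOH = 2.77, so pH = 14.00 − pOH = 11.23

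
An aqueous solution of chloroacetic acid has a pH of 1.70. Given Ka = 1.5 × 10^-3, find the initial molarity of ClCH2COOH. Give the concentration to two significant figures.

[H+] = 10^(-1.70) = 2.00 × 10^-2 M = x
Ka = x²/(C₀ − x) ⇒ C₀ = x + x²/Ka
C₀ = 2.00 × 10^-2 + (2.00 × 10^-2)²/(1.5 × 10^-3) = 2.87 × 10^-1 M

C₀ = 2.9 × 10^-1 M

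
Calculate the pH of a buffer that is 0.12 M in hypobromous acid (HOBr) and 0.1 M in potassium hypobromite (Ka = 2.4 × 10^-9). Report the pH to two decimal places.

pKa = −log(2.4 × 10^-9) = 8.620
Henderson–Hasselbalch: pH = pKa + log([OBr-]/[HOBr]) = 8.620 + log(0.1/0.12)
pH = 8.620 + (-0.079) = 8.54

pH = 8.54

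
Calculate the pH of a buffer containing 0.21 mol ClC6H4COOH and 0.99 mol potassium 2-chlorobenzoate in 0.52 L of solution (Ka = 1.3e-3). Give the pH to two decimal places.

pKa = −log(1.3 × 10^-3) = 2.886
pH = pKa + log([A⁻]/[HA]) = 2.886 + log(0.99/0.21)
pH = 2.886 + (+0.673) = 3.56

pH = 3.56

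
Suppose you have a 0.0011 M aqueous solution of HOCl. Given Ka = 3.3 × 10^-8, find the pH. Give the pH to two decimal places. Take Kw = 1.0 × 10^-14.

HOCl ⇌ OCl- + H+
From the ICE table, Ka = x²/(0.0011 − x) = 3.3 × 10^-8.
Assume x ≪ 0.0011: x ≈ √(3.3 × 10^-8 × 0.0011) = 6.02 × 10^-6 M
Check: 0.55% ionized — well under 5%, approximation valid.
pH = −log[H+] = −log(6.02 × 10^-6) = 5.22

pH = 5.22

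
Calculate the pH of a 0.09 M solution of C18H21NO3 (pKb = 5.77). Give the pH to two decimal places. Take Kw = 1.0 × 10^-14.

pH = 10.59

C18H21NO3 + H2O ⇌ C18H22NO3+ + OH-
Kb = 10^(−5.77) = 1.70 × 10^-6
Kb = x²/(0.09 − x) = 1.70 × 10^-6
Neglecting x in the denominator: x = √(1.70 × 10^-6 × 0.09) = 3.91 × 10^-4 M
(x/C₀ = 0.43% < 5%, so the approximation holds.)
pOH = −log(3.91 × 10^-4) = 3.41; pH = 14.00 − 3.41 = 10.59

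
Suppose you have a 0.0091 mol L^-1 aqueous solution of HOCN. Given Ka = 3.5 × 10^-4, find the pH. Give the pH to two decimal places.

HOCN ⇌ OCN- + H+
Ka = [H+]²/(0.0091 − [H+]) = 3.5 × 10^-4
The 5% rule fails; solving [H+]² + Ka·[H+] − Ka·C₀ = 0 exactly:
[H+] = (−Ka + √(Ka² + 4·Ka·C₀))/2 = 1.62 × 10^-3 M
pH = −log(1.62 × 10^-3) = 2.79

pH = 2.79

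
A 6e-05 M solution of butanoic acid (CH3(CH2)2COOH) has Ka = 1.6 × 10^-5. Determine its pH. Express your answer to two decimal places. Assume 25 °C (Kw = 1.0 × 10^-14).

pH = 4.62

CH3(CH2)2COOH ⇌ CH3(CH2)2COO- + H+
From the ICE table, Ka = x²/(6e-05 − x) = 1.6 × 10^-5.
The 5% rule fails; solving x² + Ka·x − Ka·C₀ = 0 exactly:
x = [−1.6e-05 + √(1.6e-05² + 3.84e-09)]/2 = 2.40 × 10^-5 M
pH = −log(2.40 × 10^-5) = 4.62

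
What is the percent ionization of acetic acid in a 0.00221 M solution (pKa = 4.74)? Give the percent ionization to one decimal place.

8.7%

CH3COOH ⇌ CH3COO- + H+; let x = [H+] at equilibrium.
Ka = 10^(−4.74) = 1.82 × 10^-5
Solve x² + 1.82e-05x − 4.02e-08 = 0 → x = 1.92 × 10^-4 M
% ionization = x/C₀ × 100% = 1.92 × 10^-4/0.00221 × 100% = 8.7%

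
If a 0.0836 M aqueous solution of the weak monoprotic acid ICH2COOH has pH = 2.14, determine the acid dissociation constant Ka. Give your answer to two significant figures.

Ka = 6.9 × 10^-4

[H+] = 10^(-2.14) = 7.24 × 10^-3 M
At equilibrium [HA] = 0.0836 − 7.24 × 10^-3 = 7.64 × 10^-2 M
Ka = [H+][A-]/[HA] = (7.24 × 10^-3)² / 7.64 × 10^-2 = 6.9 × 10^-4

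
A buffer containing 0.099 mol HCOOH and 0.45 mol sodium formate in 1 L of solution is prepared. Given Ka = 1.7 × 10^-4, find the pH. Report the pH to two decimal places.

pH = 4.43

pKa = −log(1.7 × 10^-4) = 3.770
Using pH = pKa + log([base]/[acid]) with [base]/[acid] = 0.45/0.099:
pH = 3.770 + (+0.658) = 4.43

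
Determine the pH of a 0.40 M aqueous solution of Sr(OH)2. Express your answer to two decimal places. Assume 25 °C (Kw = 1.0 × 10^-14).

Sr(OH)2 is a strong base (each formula unit releases 2 OH-); [OH-] = 0.8 M.
pOH = -log(0.8) = 0.10
pH = 14.00 - 0.10 = 13.90

pH = 13.90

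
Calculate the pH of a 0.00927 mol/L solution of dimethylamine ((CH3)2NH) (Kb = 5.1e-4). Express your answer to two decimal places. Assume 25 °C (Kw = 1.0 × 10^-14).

pH = 11.29

(CH3)2NH + H2O ⇌ (CH3)2NH2+ + OH-
Let x = [OH-] at equilibrium. Kb = x²/(0.00927 − x).
Here C₀/Kb ≈ 18.2, so the small-x approximation fails. Use the quadratic:
x = (−Kb + √(Kb² + 4·Kb·C₀))/2 = 1.93 × 10^-3 M
pOH = −log(1.93 × 10^-3) = 2.71; pH = 14.00 − 2.71 = 11.29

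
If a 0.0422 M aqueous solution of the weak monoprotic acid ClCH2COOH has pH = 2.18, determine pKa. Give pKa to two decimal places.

[H+] = 10^(-2.18) = 6.61 × 10^-3 M
At equilibrium [HA] = 0.0422 − 6.61 × 10^-3 = 3.56 × 10^-2 M
Ka = [H+][A-]/[HA] = (6.61 × 10^-3)² / 3.56 × 10^-2 = 1.23 × 10^-3
pKa = -log(1.23 × 10^-3) = 2.91

pKa = 2.91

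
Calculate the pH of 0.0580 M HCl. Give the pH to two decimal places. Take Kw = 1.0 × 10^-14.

HCl is a strong acid and dissociates completely, so [H+] = 0.0580 M.
pH = -log(0.058) = 1.24

pH = 1.24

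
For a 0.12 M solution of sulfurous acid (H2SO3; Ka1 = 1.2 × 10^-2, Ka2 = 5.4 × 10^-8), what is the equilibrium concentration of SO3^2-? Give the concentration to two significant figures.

5.4 × 10^-8 M

First ionization gives [H+] ≈ [HSO3-] = 3.24 × 10^-2 M.
Second step: Ka2 = [H+][SO3^2-]/[HSO3-] ≈ [SO3^2-] (since [H+] ≈ [HSO3-]).
So [SO3^2-] ≈ Ka2.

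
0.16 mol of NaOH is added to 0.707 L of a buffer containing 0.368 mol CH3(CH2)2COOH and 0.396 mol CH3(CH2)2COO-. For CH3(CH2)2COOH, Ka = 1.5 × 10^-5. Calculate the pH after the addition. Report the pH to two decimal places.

pH = 5.25

After neutralization: n(CH3(CH2)2COOH) = 0.208 mol, n(CH3(CH2)2COO-) = 0.556 mol.
pKa = −log(1.5 × 10^-5) = 4.824
Henderson–Hasselbalch with mole ratio 0.556/0.208: pH = 4.824 + (+0.427)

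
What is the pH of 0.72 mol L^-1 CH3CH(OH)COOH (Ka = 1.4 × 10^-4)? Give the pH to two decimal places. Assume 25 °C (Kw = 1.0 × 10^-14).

pH = 2.00

CH3CH(OH)COOH ⇌ CH3CH(OH)COO- + H+
Ka = x²/(0.72 − x) = 1.4 × 10^-4
Since Ka ≪ C₀, x ≈ √(Ka·C₀) = 1.00 × 10^-2 M.
Check: 1.4% ionized — well under 5%, approximation valid.
pH = −log(1.00 × 10^-2) = 2.00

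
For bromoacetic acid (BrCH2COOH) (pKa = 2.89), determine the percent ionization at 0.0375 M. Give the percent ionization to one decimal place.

BrCH2COOH ⇌ BrCH2COO- + H+; let x = [H+] at equilibrium.
Ka = 10^(−2.89) = 1.29 × 10^-3
Solve x² + 0.00129x − 4.84e-05 = 0 → x = 6.34 × 10^-3 M
% ionization = x/C₀ × 100% = 6.34 × 10^-3/0.0375 × 100% = 16.9%

16.9%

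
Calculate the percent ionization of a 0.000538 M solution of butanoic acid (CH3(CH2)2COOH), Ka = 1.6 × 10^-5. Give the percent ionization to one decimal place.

CH3(CH2)2COOH ⇌ CH3(CH2)2COO- + H+; let x = [H+] at equilibrium.
Ka = x²/(C₀ − x); solving the quadratic gives x = 8.51 × 10^-5 M.
% ionization = x/C₀ × 100% = 8.51 × 10^-5/0.000538 × 100% = 15.8%

15.8%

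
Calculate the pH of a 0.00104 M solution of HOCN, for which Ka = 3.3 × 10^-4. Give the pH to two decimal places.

HOCN ⇌ OCN- + H+
From the ICE table, Ka = x²/(0.00104 − x) = 3.3 × 10^-4.
Here C₀/Ka ≈ 3.15, so the small-x approximation fails. Use the quadratic:
x = (−Ka + √(Ka² + 4·Ka·C₀))/2 = 4.44 × 10^-4 M
pH = −log(4.44 × 10^-4) = 3.35

pH = 3.35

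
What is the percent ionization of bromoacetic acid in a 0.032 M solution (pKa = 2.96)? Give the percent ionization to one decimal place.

BrCH2COOH ⇌ BrCH2COO- + H+; let x = [H+] at equilibrium.
Ka = 10^(−2.96) = 1.10 × 10^-3
Ka = x²/(C₀ − x); solving the quadratic gives x = 5.41 × 10^-3 M.
Fraction ionized = 5.41 × 10^-3 / 0.032 = 0.1691 → 16.9%

16.9%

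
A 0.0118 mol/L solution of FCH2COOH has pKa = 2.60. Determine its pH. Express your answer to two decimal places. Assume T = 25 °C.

FCH2COOH ⇌ FCH2COO- + H+
Ka = 10^(−2.60) = 2.51 × 10^-3
Let x = [H+] at equilibrium. Ka = x²/(0.0118 − x).
The 5% rule fails; solving x² + Ka·x − Ka·C₀ = 0 exactly:
x = (−Ka + √(Ka² + 4·Ka·C₀))/2 = 4.33 × 10^-3 M
pH = −log[H+] = −log(4.33 × 10^-3) = 2.36

pH = 2.36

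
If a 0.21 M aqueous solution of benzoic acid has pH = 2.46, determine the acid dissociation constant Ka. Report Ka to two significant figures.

[H+] = 10^(-2.46) = 3.47 × 10^-3 M
At equilibrium [HA] = 0.21 − 3.47 × 10^-3 = 2.07 × 10^-1 M
Ka = [H+][A-]/[HA] = (3.47 × 10^-3)² / 2.07 × 10^-1 = 5.8 × 10^-5

Ka = 5.8 × 10^-5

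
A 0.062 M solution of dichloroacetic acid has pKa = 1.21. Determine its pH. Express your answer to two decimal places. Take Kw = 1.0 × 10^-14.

Cl2CHCOOH ⇌ Cl2CHCOO- + H+
Ka = 10^(−1.21) = 6.17 × 10^-2
Ka = [H+]²/(0.062 − [H+]) = 6.17 × 10^-2
Here C₀/Ka ≈ 1, so the small-[H+] approximation fails. Use the quadratic:
[H+] = [−0.0617 + √(0.0617² + 0.0153)]/2 = 3.83 × 10^-2 M
pH = −log(3.83 × 10^-2) = 1.42

pH = 1.42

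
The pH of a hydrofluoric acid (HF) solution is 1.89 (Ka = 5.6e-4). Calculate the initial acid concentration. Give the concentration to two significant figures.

C₀ = 3.1 × 10^-1 M

[H+] = 10^(-1.89) = 1.29 × 10^-2 M = x
Ka = x²/(C₀ − x) ⇒ C₀ = x + x²/Ka
C₀ = 1.29 × 10^-2 + (1.29 × 10^-2)²/(5.6 × 10^-4) = 3.10 × 10^-1 M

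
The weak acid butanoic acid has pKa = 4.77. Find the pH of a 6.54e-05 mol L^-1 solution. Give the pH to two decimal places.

pH = 4.59

CH3(CH2)2COOH ⇌ CH3(CH2)2COO- + H+
Ka = 10^(−4.77) = 1.70 × 10^-5
From the ICE table, Ka = [H+]²/(6.54e-05 − [H+]) = 1.70 × 10^-5.
The 5% rule fails; solving [H+]² + Ka·[H+] − Ka·C₀ = 0 exactly:
[H+] = [−1.7e-05 + √(1.7e-05² + 4.45e-09)]/2 = 2.59 × 10^-5 M
pH = −log[H+] = −log(2.59 × 10^-5) = 4.59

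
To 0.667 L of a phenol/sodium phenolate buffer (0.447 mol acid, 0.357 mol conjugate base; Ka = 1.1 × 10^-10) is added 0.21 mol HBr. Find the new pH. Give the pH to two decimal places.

pH = 9.31

Added H+ converts C6H5O- to C6H5OH: C6H5OH → 0.657 mol, C6H5O- → 0.147 mol.
pKa = −log(1.1 × 10^-10) = 9.959
pH = pKa + log(n_C6H5O-/n_C6H5OH) = 9.959 + log(0.147/0.657) = 9.959 + (-0.650)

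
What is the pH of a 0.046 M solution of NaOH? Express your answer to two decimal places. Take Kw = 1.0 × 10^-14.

pH = 12.66

NaOH is a strong base; [OH-] = 0.046 M.
pOH = -log(0.046) = 1.34
pH = 14.00 - 1.34 = 12.66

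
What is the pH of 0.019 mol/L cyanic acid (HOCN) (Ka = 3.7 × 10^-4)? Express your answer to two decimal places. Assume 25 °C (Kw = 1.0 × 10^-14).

HOCN ⇌ OCN- + H+
From the ICE table, Ka = [H+]²/(0.019 − [H+]) = 3.7 × 10^-4.
The 5% rule fails; solving [H+]² + Ka·[H+] − Ka·C₀ = 0 exactly:
[H+] = (−Ka + √(Ka² + 4·Ka·C₀))/2 = 2.47 × 10^-3 M
pH = −log[H+] = −log(2.47 × 10^-3) = 2.61

pH = 2.61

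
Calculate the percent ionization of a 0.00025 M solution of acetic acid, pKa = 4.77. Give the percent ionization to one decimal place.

CH3COOH ⇌ CH3COO- + H+; let x = [H+] at equilibrium.
Ka = 10^(−4.77) = 1.70 × 10^-5
Solve x² + 1.7e-05x − 4.25e-09 = 0 → x = 5.72 × 10^-5 M
% ionization = x/C₀ × 100% = 5.72 × 10^-5/0.00025 × 100% = 22.9%

22.9%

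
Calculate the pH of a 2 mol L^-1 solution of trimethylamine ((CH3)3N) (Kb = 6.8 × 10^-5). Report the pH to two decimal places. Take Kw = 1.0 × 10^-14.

(CH3)3N + H2O ⇌ (CH3)3NH+ + OH-
From the ICE table, Kb = x²/(2 − x) = 6.8 × 10^-5.
Since Kb ≪ C₀, x ≈ √(Kb·C₀) = 1.17 × 10^-2 M.
pOH = −log(1.17 × 10^-2) = 1.93; pH = 14.00 − 1.93 = 12.07

pH = 12.07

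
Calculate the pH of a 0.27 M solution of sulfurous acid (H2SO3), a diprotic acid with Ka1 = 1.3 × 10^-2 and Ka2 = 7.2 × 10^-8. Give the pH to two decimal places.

pH = 1.27

Ka1 ≫ Ka2, so treat the first dissociation as the only significant source of H+.
Ka1 = x²/(0.27 − x) = 1.3 × 10^-2
Solving the quadratic: x = (−Ka1 + √(Ka1² + 4·Ka1·C₀))/2 = 5.31 × 10^-2 M
pH = −log(5.31 × 10^-2) = 1.27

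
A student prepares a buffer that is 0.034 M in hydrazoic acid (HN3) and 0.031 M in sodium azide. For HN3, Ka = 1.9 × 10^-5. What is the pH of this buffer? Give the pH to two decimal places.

pKa = −log(1.9 × 10^-5) = 4.721
Using pH = pKa + log([base]/[acid]) with [base]/[acid] = 0.031/0.034:
pH = 4.721 + (-0.040) = 4.68

pH = 4.68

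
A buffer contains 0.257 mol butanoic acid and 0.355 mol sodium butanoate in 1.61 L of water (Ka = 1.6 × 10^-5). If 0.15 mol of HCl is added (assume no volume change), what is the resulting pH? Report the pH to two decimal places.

After neutralization: n(CH3(CH2)2COOH) = 0.407 mol, n(CH3(CH2)2COO-) = 0.205 mol.
pKa = −log(1.6 × 10^-5) = 4.796
pH = pKa + log(n_CH3(CH2)2COO-/n_CH3(CH2)2COOH) = 4.796 + log(0.205/0.407) = 4.796 + (-0.298)

pH = 4.50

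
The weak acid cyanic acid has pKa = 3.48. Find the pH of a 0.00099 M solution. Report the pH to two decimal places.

pH = 3.37

HOCN ⇌ OCN- + H+
Ka = 10^(−3.48) = 3.31 × 10^-4
From the ICE table, Ka = [H+]²/(0.00099 − [H+]) = 3.31 × 10^-4.
Here C₀/Ka ≈ 2.99, so the small-[H+] approximation fails. Use the quadratic:
[H+] = [−0.000331 + √(0.000331² + 1.31e-06)]/2 = 4.30 × 10^-4 M
pH = −log(4.30 × 10^-4) = 3.37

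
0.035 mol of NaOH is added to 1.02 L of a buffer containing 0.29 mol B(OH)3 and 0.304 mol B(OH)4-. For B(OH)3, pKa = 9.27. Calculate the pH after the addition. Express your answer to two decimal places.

After neutralization: n(B(OH)3) = 0.255 mol, n(B(OH)4-) = 0.339 mol.
pH = pKa + log([A⁻]/[HA]) = 9.27 + log(0.339/0.255) = 9.27 +0.124

pH = 9.39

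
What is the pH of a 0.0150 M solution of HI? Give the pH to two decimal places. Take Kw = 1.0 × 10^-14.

HI is a strong acid and dissociates completely, so [H+] = 0.0150 M.
pH = -log(0.015) = 1.82

pH = 1.82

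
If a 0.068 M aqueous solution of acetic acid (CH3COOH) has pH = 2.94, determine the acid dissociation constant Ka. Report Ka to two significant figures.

Ka = 2.0 × 10^-5

[H+] = 10^(-2.94) = 1.15 × 10^-3 M
At equilibrium [HA] = 0.068 − 1.15 × 10^-3 = 6.69 × 10^-2 M
Ka = [H+][A-]/[HA] = (1.15 × 10^-3)² / 6.69 × 10^-2 = 2.0 × 10^-5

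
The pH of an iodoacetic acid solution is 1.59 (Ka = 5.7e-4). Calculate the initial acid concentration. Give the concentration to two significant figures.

C₀ = 1.2 M

[H+] = 10^(-1.59) = 2.57 × 10^-2 M = x
Ka = x²/(C₀ − x) ⇒ C₀ = x + x²/Ka
C₀ = 2.57 × 10^-2 + (2.57 × 10^-2)²/(5.7 × 10^-4) = 1.18 M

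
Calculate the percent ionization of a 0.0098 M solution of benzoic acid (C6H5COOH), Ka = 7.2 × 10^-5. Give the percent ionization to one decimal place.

C6H5COOH ⇌ C6H5COO- + H+; let x = [H+] at equilibrium.
Solve x² + 7.2e-05x − 7.06e-07 = 0 → x = 8.05 × 10^-4 M
% ionization = x/C₀ × 100% = 8.05 × 10^-4/0.0098 × 100% = 8.2%

8.2%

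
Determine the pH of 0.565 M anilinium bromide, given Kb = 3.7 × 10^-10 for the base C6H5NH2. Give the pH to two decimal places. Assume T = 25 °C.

pH = 2.41

C6H5NH3+ is the conjugate acid of the weak base C6H5NH2.
Ka = Kw/Kb = 1.0×10^-14 / 3.7 × 10^-10 = 2.70 × 10^-5
Ka = [H+]²/(0.565 − [H+]) = 2.70 × 10^-5
Since Ka ≪ C₀, [H+] ≈ √(Ka·C₀) = 3.91 × 10^-3 M.
pH = −log(3.91 × 10^-3) = 2.41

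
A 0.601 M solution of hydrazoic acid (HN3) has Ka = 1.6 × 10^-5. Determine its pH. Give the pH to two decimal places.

HN3 ⇌ N3- + H+
Ka = [H+]²/(0.601 − [H+]) = 1.6 × 10^-5
Since Ka ≪ C₀, [H+] ≈ √(Ka·C₀) = 3.10 × 10^-3 M.
pH = −log(3.10 × 10^-3) = 2.51

pH = 2.51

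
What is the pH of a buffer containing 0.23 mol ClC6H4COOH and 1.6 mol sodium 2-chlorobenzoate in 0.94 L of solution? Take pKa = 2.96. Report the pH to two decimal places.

Using pH = pKa + log([base]/[acid]) with [base]/[acid] = 1.6/0.23:
pH = 2.96 + (+0.842) = 3.80

pH = 3.80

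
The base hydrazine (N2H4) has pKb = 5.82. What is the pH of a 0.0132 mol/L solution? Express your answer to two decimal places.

pH = 10.15

N2H4 + H2O ⇌ N2H5+ + OH-
Kb = 10^(−5.82) = 1.51 × 10^-6
Let x = [OH-] at equilibrium. Kb = x²/(0.0132 − x).
Assume x ≪ 0.0132: x ≈ √(1.51 × 10^-6 × 0.0132) = 1.41 × 10^-4 M
pOH = −log(1.41 × 10^-4) = 3.85; pH = 14.00 − 3.85 = 10.15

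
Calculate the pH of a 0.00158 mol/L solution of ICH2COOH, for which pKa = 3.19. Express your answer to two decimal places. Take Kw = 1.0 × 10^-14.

ICH2COOH ⇌ ICH2COO- + H+
Ka = 10^(−3.19) = 6.46 × 10^-4
From the ICE table, Ka = [H+]²/(0.00158 − [H+]) = 6.46 × 10^-4.
The 5% rule fails; solving [H+]² + Ka·[H+] − Ka·C₀ = 0 exactly:
[H+] = (−Ka + √(Ka² + 4·Ka·C₀))/2 = 7.38 × 10^-4 M
pH = −log(7.38 × 10^-4) = 3.13

pH = 3.13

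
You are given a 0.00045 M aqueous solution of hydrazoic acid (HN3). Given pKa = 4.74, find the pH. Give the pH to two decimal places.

pH = 4.09

HN3 ⇌ N3- + H+
Ka = 10^(−4.74) = 1.82 × 10^-5
From the ICE table, Ka = [H+]²/(0.00045 − [H+]) = 1.82 × 10^-5.
Here C₀/Ka ≈ 24.7, so the small-[H+] approximation fails. Use the quadratic:
[H+] = [−1.82e-05 + √(1.82e-05² + 3.28e-08)]/2 = 8.19 × 10^-5 M
pH = −log[H+] = −log(8.19 × 10^-5) = 4.09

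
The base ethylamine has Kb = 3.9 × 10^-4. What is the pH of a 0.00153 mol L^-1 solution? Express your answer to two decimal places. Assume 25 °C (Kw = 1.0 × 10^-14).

pH = 10.78

C2H5NH2 + H2O ⇌ C2H5NH3+ + OH-
From the ICE table, Kb = [OH-]²/(0.00153 − [OH-]) = 3.9 × 10^-4.
Here C₀/Kb ≈ 3.92, so the small-[OH-] approximation fails. Use the quadratic:
[OH-] = [−0.00039 + √(0.00039² + 2.39e-06)]/2 = 6.02 × 10^-4 M
pOH = −log(6.02 × 10^-4) = 3.22; pH = 14.00 − 3.22 = 10.78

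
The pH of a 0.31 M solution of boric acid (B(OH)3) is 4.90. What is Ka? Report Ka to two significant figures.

Ka = 5.1 × 10^-10

[H+] = 10^(-4.90) = 1.26 × 10^-5 M
At equilibrium [HA] = 0.31 − 1.26 × 10^-5 = 3.10 × 10^-1 M
Ka = [H+][A-]/[HA] = (1.26 × 10^-5)² / 3.10 × 10^-1 = 5.1 × 10^-10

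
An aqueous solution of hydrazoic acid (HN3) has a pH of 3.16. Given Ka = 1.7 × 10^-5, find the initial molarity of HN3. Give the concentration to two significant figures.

[H+] = 10^(-3.16) = 6.92 × 10^-4 M = x
Ka = x²/(C₀ − x) ⇒ C₀ = x + x²/Ka
C₀ = 6.92 × 10^-4 + (6.92 × 10^-4)²/(1.7 × 10^-5) = 2.89 × 10^-2 M

C₀ = 2.9 × 10^-2 M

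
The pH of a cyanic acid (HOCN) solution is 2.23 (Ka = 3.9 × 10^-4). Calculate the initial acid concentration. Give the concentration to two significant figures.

C₀ = 9.5 × 10^-2 M

[H+] = 10^(-2.23) = 5.89 × 10^-3 M = x
Ka = x²/(C₀ − x) ⇒ C₀ = x + x²/Ka
C₀ = 5.89 × 10^-3 + (5.89 × 10^-3)²/(3.9 × 10^-4) = 9.48 × 10^-2 M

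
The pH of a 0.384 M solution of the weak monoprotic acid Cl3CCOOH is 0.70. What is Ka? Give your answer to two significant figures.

Ka = 2.2 × 10^-1

[H+] = 10^(-0.70) = 2.00 × 10^-1 M
At equilibrium [HA] = 0.384 − 2.00 × 10^-1 = 1.84 × 10^-1 M
Ka = [H+][A-]/[HA] = (2.00 × 10^-1)² / 1.84 × 10^-1 = 2.2 × 10^-1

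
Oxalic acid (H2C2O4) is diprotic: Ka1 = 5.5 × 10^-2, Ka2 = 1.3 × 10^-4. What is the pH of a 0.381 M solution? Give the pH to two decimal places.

pH = 0.92

Since Ka1 ≫ Ka2, the first ionization dominates [H+].
Ka1 = x²/(0.381 − x) = 5.5 × 10^-2
Solving the quadratic: x = (−Ka1 + √(Ka1² + 4·Ka1·C₀))/2 = 1.20 × 10^-1 M
pH = −log(1.20 × 10^-1) = 0.92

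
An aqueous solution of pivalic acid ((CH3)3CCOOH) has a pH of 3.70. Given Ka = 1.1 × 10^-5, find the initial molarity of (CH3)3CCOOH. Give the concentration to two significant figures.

C₀ = 3.8 × 10^-3 M

[H+] = 10^(-3.70) = 2.00 × 10^-4 M = x
Ka = x²/(C₀ − x) ⇒ C₀ = x + x²/Ka
C₀ = 2.00 × 10^-4 + (2.00 × 10^-4)²/(1.1 × 10^-5) = 3.84 × 10^-3 M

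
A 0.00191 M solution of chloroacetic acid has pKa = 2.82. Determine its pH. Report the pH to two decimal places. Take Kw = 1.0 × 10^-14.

ClCH2COOH ⇌ ClCH2COO- + H+
Ka = 10^(−2.82) = 1.51 × 10^-3
Ka = x²/(0.00191 − x) = 1.51 × 10^-3
x is not negligible relative to C₀; solve x² + 0.00151·x − 2.88e-06 = 0.
x = (−Ka + √(Ka² + 4·Ka·C₀))/2 = 1.10 × 10^-3 M
pH = −log[H+] = −log(1.10 × 10^-3) = 2.96

pH = 2.96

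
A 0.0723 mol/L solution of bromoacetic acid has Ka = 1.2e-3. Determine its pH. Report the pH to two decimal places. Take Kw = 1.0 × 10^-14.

pH = 2.06

BrCH2COOH ⇌ BrCH2COO- + H+
From the ICE table, Ka = x²/(0.0723 − x) = 1.2 × 10^-3.
The 5% rule fails; solving x² + Ka·x − Ka·C₀ = 0 exactly:
x = [−0.0012 + √(0.0012² + 0.000347)]/2 = 8.73 × 10^-3 M
pH = −log(8.73 × 10^-3) = 2.06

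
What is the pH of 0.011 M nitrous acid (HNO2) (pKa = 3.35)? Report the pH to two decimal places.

pH = 2.70

HNO2 ⇌ NO2- + H+
Ka = 10^(−3.35) = 4.47 × 10^-4
Ka = [H+]²/(0.011 − [H+]) = 4.47 × 10^-4
[H+] is not negligible relative to C₀; solve [H+]² + 0.000447·[H+] − 4.92e-06 = 0.
[H+] = [−0.000447 + √(0.000447² + 1.97e-05)]/2 = 2.01 × 10^-3 M
pH = −log(2.01 × 10^-3) = 2.70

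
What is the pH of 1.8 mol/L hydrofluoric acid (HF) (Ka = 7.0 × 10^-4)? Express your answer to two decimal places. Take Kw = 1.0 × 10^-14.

pH = 1.45

HF ⇌ F- + H+
Ka = [H+]²/(1.8 − [H+]) = 7.0 × 10^-4
Assume [H+] ≪ 1.8: [H+] ≈ √(7.0 × 10^-4 × 1.8) = 3.55 × 10^-2 M
Check: 2% ionized — well under 5%, approximation valid.
pH = −log(3.55 × 10^-2) = 1.45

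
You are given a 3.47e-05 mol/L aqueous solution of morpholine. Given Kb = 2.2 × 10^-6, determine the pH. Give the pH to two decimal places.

C4H8ONH + H2O ⇌ C4H8ONH2+ + OH-
Kb = [OH-]²/(3.47e-05 − [OH-]) = 2.2 × 10^-6
[OH-] is not negligible relative to C₀; solve [OH-]² + 2.2e-06·[OH-] − 7.63e-11 = 0.
[OH-] = (−Kb + √(Kb² + 4·Kb·C₀))/2 = 7.71 × 10^-6 M
pOH = −log(7.71 × 10^-6) = 5.11; pH = 14.00 − 5.11 = 8.89

pH = 8.89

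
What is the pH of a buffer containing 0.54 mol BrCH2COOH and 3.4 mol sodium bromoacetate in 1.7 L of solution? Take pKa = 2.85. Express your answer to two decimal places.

pH = 3.65

pH = pKa + log([A⁻]/[HA]) = 2.85 + log(3.4/0.54)
pH = 2.85 + (+0.799) = 3.65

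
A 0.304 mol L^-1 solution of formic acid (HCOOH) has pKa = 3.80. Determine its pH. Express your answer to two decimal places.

pH = 2.16

HCOOH ⇌ HCOO- + H+
Ka = 10^(−3.80) = 1.58 × 10^-4
From the ICE table, Ka = [H+]²/(0.304 − [H+]) = 1.58 × 10^-4.
Assume [H+] ≪ 0.304: [H+] ≈ √(1.58 × 10^-4 × 0.304) = 6.93 × 10^-3 M
([H+]/C₀ = 2.3% < 5%, so the approximation holds.)
pH = −log[H+] = −log(6.93 × 10^-3) = 2.16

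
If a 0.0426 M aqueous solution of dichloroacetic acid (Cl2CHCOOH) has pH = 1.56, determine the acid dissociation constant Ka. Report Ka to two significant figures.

Ka = 5.0 × 10^-2

[H+] = 10^(-1.56) = 2.75 × 10^-2 M
At equilibrium [HA] = 0.0426 − 2.75 × 10^-2 = 1.51 × 10^-2 M
Ka = [H+][A-]/[HA] = (2.75 × 10^-2)² / 1.51 × 10^-2 = 5.0 × 10^-2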